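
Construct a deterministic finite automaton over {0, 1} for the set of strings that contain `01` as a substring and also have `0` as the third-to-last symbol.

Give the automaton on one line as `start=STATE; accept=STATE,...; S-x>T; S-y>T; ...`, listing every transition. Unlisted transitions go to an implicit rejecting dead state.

start=s0; accept=s4,s5,s6,s10; s0-0>s1; s0-1>s0; s1-0>s2; s1-1>s3; s2-0>s2; s2-1>s4; s3-0>s5; s3-1>s6; s4-0>s5; s4-1>s6; s5-0>s7; s5-1>s3; s6-0>s8; s6-1>s9; s7-0>s10; s7-1>s4; s8-0>s7; s8-1>s3; s9-0>s8; s9-1>s9; s10-0>s10; s10-1>s4

Handle the two conditions separately and then intersect. The first has 3 states tracking whether and how much of `01` has been seen; the second has 15 states tracking the last 3 symbols read. A product state is a pair (one from each), accepting exactly when both do. After merging equivalent states the machine shrinks.
11 states suffice.
          0    1  
>  s0     s1   s0 
   s1     s2   s3 
   s2     s2   s4 
   s3     s5   s6 
 * s4     s5   s6 
 * s5     s7   s3 
 * s6     s8   s9 
   s7    s10   s4 
   s8     s7   s3 
   s9     s8   s9 
 * s10   s10   s4 
(> = start, * = accepting)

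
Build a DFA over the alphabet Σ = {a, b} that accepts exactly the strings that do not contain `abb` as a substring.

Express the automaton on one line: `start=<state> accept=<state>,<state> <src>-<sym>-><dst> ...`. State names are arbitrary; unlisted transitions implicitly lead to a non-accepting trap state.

start=q0 accept=q0,q1,q2 q0-a->q1 q0-b->q0 q1-a->q1 q1-b->q2 q2-a->q1 q2-b->q3 q3-a->q3 q3-b->q3

This is the complement of 'contains `abb`'. Use the same substring-matching states — q0 through q3 holding how much of `abb` has just been matched — but flip the accepting set: everything except the trap q3 accepts.
        a   b  
>* q0   q1  q0 
 * q1   q1  q2 
 * q2   q1  q3 
   q3   q3  q3 
(> = start, * = accepting)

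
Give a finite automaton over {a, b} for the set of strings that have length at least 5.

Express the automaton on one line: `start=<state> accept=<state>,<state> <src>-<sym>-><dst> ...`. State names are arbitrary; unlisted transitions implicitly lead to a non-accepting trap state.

Count input length up to 6: every symbol moves from S0 toward S6, which means 'more than 5' and absorbs. Accept from {S5, S6}.
7 states suffice.
        a   b  
>  S0   S1  S1 
   S1   S2  S2 
   S2   S3  S3 
   S3   S4  S4 
   S4   S5  S5 
 * S5   S6  S6 
 * S6   S6  S6 
(> = start, * = accepting)

start=S0 accept=S5,S6 S0-a->S1 S0-b->S1 S1-a->S2 S1-b->S2 S2-a->S3 S2-b->S3 S3-a->S4 S3-b->S4 S4-a->S5 S4-b->S5 S5-a->S6 S5-b->S6 S6-a->S6 S6-b->S6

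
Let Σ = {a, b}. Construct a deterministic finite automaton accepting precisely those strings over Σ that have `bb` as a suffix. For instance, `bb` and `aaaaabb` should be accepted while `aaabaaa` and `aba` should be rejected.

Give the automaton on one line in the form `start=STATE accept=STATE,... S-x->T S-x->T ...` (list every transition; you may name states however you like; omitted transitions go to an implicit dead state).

Remember how much of `bb` the current input suffix matches. State S0 means no match yet; S1 means the last symbol is `b`; S2 means the last 2 symbols are `bb`. Only S2 accepts. On a mismatch, fall back to the longest proper suffix that is still a prefix of `bb`.
3 states suffice.
        a   b  
>  S0   S0  S1 
   S1   S0  S2 
 * S2   S0  S2 
(> = start, * = accepting)

start=S0 accept=S2 S0-a->S0 S0-b->S1 S1-a->S0 S1-b->S2 S2-a->S0 S2-b->S2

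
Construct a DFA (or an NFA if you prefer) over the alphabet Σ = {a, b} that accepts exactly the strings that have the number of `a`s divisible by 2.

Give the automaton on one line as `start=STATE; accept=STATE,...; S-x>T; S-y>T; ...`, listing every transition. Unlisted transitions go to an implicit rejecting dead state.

start=S0; accept=S0; S0-a>S1; S0-b>S0; S1-a>S0; S1-b>S1

The only thing that matters is how many `a`s have appeared, reduced mod 2. Use one state per residue: S0 for 0, …, S1 for 1. Reading `a` moves to the next residue; anything else stays put. S0 is accepting.
With 2 states:
        a   b  
>* S0   S1  S0 
   S1   S0  S1 
(> = start, * = accepting)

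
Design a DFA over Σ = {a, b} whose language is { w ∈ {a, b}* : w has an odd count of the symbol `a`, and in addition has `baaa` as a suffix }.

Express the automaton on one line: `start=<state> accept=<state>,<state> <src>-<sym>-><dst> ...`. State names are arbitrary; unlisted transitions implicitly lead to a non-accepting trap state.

Run two small machines in parallel and take their product. One (2 states) tracks the count of `a`s modulo 2; the other (5 states) tracks how much of the suffix `baaa` has currently been matched. Each combined state is a pair, one component from each; accept when both components accept. After merging equivalent states the machine shrinks.
With 6 states:
        a   b  
>  q0   q1  q2 
   q1   q0  q1 
   q2   q3  q2 
   q3   q4  q1 
   q4   q5  q2 
 * q5   q0  q1 
(> = start, * = accepting)

start=q0 accept=q5 q0-a->q1 q0-b->q2 q1-a->q0 q1-b->q1 q2-a->q3 q2-b->q2 q3-a->q4 q3-b->q1 q4-a->q5 q4-b->q2 q5-a->q0 q5-b->q1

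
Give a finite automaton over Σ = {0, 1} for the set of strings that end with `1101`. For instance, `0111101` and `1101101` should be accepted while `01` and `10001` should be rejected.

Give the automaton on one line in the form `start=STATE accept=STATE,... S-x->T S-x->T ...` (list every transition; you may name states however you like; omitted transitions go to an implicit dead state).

start=q0 accept=q4 q0-0->q0 q0-1->q1 q1-0->q0 q1-1->q2 q2-0->q3 q2-1->q2 q3-0->q0 q3-1->q4 q4-0->q0 q4-1->q2

Remember how much of `1101` the current input suffix matches. State q0 means no match yet; q1 means the last symbol is `1`; q2 means the last 2 symbols are `11`; q3 means the last 3 symbols are `110`; q4 means the last 4 symbols are `1101`. Only q4 accepts. On a mismatch, fall back to the longest proper suffix that is still a prefix of `1101`.
5 states suffice.
        0   1  
>  q0   q0  q1 
   q1   q0  q2 
   q2   q3  q2 
   q3   q0  q4 
 * q4   q0  q2 
(> = start, * = accepting)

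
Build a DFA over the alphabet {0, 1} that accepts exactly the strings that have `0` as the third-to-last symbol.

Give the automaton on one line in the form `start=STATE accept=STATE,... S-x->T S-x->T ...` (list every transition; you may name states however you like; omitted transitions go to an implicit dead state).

A DFA must remember the last 3 symbols (since which symbol is third-to-last isn't known until the input ends). Use one state per possible window of the last ≤3 symbols; accept from those whose window starts with `0`.
15 states suffice.
          0    1  
>  q0     q1   q2 
   q1     q3   q4 
   q2     q5   q6 
   q3     q7   q8 
   q4     q9  q10 
   q5    q11  q12 
   q6    q13  q14 
 * q7     q7   q8 
 * q8     q9  q10 
 * q9    q11  q12 
 * q10   q13  q14 
   q11    q7   q8 
   q12    q9  q10 
   q13   q11  q12 
   q14   q13  q14 
(> = start, * = accepting)

start=q0 accept=q7,q8,q9,q10 q0-0->q1 q0-1->q2 q1-0->q3 q1-1->q4 q2-0->q5 q2-1->q6 q3-0->q7 q3-1->q8 q4-0->q9 q4-1->q10 q5-0->q11 q5-1->q12 q6-0->q13 q6-1->q14 q7-0->q7 q7-1->q8 q8-0->q9 q8-1->q10 q9-0->q11 q9-1->q12 q10-0->q13 q10-1->q14 q11-0->q7 q11-1->q8 q12-0->q9 q12-1->q10 q13-0->q11 q13-1->q12 q14-0->q13 q14-1->q14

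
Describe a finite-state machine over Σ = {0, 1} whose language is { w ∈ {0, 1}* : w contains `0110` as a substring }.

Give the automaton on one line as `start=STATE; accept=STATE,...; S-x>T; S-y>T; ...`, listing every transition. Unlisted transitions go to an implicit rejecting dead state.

States s0..s3 record the length of the longest prefix of `0110` that matches the current input suffix. Reaching s4 means `0110` has been seen, and we stay there forever. Accept from s4.
With 5 states:
        0   1  
>  s0   s1  s0 
   s1   s1  s2 
   s2   s1  s3 
   s3   s4  s0 
 * s4   s4  s4 
(> = start, * = accepting)

start=s0; accept=s4; s0-0>s1; s0-1>s0; s1-0>s1; s1-1>s2; s2-0>s1; s2-1>s3; s3-0>s4; s3-1>s0; s4-0>s4; s4-1>s4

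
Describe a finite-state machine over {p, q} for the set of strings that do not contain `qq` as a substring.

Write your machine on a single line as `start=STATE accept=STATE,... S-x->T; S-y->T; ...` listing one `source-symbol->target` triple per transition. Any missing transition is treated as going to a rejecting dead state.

start=S0; accept=S0,S1; S0-p->S0; S0-q->S1; S1-p->S0; S1-q->S2; S2-p->S2; S2-q->S2

This is the complement of 'contains `qq`'. Use the same substring-matching states — S0 through S2 holding how much of `qq` has just been matched — but flip the accepting set: everything except the trap S2 accepts.
3 states suffice.
        p   q  
>* S0   S0  S1 
 * S1   S0  S2 
   S2   S2  S2 
(> = start, * = accepting)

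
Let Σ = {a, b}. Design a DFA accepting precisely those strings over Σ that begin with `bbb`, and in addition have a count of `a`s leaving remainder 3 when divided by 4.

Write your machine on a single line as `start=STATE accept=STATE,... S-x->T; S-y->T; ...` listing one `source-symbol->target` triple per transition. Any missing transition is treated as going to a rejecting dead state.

Handle the two conditions separately and then intersect. The first has 5 states tracking whether the input so far still matches the prefix `bbb`; the second has 4 states tracking the count of `a`s modulo 4. A product state is a pair (one from each), accepting exactly when both do.
With 11 states:
          a    b  
>  q0     q1   q2 
   q1     q3   q1 
   q2     q1   q4 
   q3     q5   q3 
   q4     q1   q6 
   q5     q7   q5 
   q6     q8   q6 
   q7     q1   q7 
   q8     q9   q8 
   q9    q10   q9 
 * q10    q6  q10 
(> = start, * = accepting)

start=q0; accept=q10; q0-a->q1; q0-b->q2; q1-a->q3; q1-b->q1; q2-a->q1; q2-b->q4; q3-a->q5; q3-b->q3; q4-a->q1; q4-b->q6; q5-a->q7; q5-b->q5; q6-a->q8; q6-b->q6; q7-a->q1; q7-b->q7; q8-a->q9; q8-b->q8; q9-a->q10; q9-b->q9; q10-a->q6; q10-b->q10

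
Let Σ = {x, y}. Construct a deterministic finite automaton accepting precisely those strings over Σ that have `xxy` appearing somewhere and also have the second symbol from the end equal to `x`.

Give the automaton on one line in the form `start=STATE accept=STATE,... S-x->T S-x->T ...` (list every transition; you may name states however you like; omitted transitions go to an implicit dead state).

start=S0 accept=S3,S6 S0-x->S1 S0-y->S0 S1-x->S2 S1-y->S0 S2-x->S2 S2-y->S3 S3-x->S4 S3-y->S5 S4-x->S6 S4-y->S3 S5-x->S4 S5-y->S5 S6-x->S6 S6-y->S3

Handle the two conditions separately and then intersect. One (4 states) tracks whether and how much of `xxy` has been seen; the other (7 states) tracks the last 2 symbols read. Each combined state is a pair, one component from each; accept when both components accept. Equivalent product states are then merged.
7 states suffice.
        x   y  
>  S0   S1  S0 
   S1   S2  S0 
   S2   S2  S3 
 * S3   S4  S5 
   S4   S6  S3 
   S5   S4  S5 
 * S6   S6  S3 
(> = start, * = accepting)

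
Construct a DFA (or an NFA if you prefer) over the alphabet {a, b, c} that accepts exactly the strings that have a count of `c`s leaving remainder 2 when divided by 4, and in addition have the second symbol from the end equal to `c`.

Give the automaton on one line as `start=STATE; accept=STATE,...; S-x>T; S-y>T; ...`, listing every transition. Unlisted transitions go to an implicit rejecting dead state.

start=q0; accept=q3,q5; q0-a>q0; q0-b>q0; q0-c>q1; q1-a>q2; q1-b>q2; q1-c>q3; q2-a>q2; q2-b>q2; q2-c>q4; q3-a>q5; q3-b>q5; q3-c>q6; q4-a>q5; q4-b>q5; q4-c>q6; q5-a>q7; q5-b>q7; q5-c>q6; q6-a>q6; q6-b>q6; q6-c>q0; q7-a>q7; q7-b>q7; q7-c>q6

Handle the two conditions separately and then intersect. One (4 states) tracks the count of `c`s modulo 4; the other (13 states) tracks the last 2 symbols read. Each combined state is a pair, one component from each; accept when both components accept. After merging equivalent states the machine shrinks.
An 8-state machine:
        a   b   c  
>  q0   q0  q0  q1 
   q1   q2  q2  q3 
   q2   q2  q2  q4 
 * q3   q5  q5  q6 
   q4   q5  q5  q6 
 * q5   q7  q7  q6 
   q6   q6  q6  q0 
   q7   q7  q7  q6 
(> = start, * = accepting)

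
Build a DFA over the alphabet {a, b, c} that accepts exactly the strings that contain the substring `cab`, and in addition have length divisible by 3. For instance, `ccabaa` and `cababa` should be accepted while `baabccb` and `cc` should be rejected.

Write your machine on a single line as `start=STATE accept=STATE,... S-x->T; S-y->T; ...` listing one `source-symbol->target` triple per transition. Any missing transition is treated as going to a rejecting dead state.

Run two small machines in parallel and take their product. One (4 states) tracks whether and how much of `cab` has been seen; the other (3 states) tracks the input length modulo 3. Each combined state is a pair, one component from each; accept when both components accept.
          a    b    c  
>  s0     s1   s1   s2 
   s1     s3   s3   s4 
   s2     s5   s3   s4 
   s3     s0   s0   s6 
   s4     s7   s0   s6 
   s5     s0   s8   s6 
   s6     s9   s1   s2 
   s7     s1  s10   s2 
 * s8    s10  s10  s10 
   s9     s3  s11   s4 
   s10   s11  s11  s11 
   s11    s8   s8   s8 
(> = start, * = accepting)

start=s0; accept=s8; s0-a->s1; s0-b->s1; s0-c->s2; s1-a->s3; s1-b->s3; s1-c->s4; s2-a->s5; s2-b->s3; s2-c->s4; s3-a->s0; s3-b->s0; s3-c->s6; s4-a->s7; s4-b->s0; s4-c->s6; s5-a->s0; s5-b->s8; s5-c->s6; s6-a->s9; s6-b->s1; s6-c->s2; s7-a->s1; s7-b->s10; s7-c->s2; s8-a->s10; s8-b->s10; s8-c->s10; s9-a->s3; s9-b->s11; s9-c->s4; s10-a->s11; s10-b->s11; s10-c->s11; s11-a->s8; s11-b->s8; s11-c->s8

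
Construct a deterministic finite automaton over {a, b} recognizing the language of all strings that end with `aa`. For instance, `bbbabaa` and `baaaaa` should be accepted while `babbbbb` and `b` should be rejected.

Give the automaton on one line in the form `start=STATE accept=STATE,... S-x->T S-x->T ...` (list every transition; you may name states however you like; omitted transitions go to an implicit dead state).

start=q0 accept=q2 q0-a->q1 q0-b->q0 q1-a->q2 q1-b->q0 q2-a->q2 q2-b->q0

Remember how much of `aa` the current input suffix matches. State q0 means no match yet; q1 means the last symbol is `a`; q2 means the last 2 symbols are `aa`. Only q2 accepts. On a mismatch, fall back to the longest proper suffix that is still a prefix of `aa`.
With 3 states:
        a   b  
>  q0   q1  q0 
   q1   q2  q0 
 * q2   q2  q0 
(> = start, * = accepting)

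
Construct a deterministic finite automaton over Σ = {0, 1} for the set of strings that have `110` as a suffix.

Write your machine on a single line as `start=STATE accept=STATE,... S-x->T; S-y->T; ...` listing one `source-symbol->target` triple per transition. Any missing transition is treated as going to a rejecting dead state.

Remember how much of `110` the current input suffix matches. State A means no match yet; B means the last symbol is `1`; C means the last 2 symbols are `11`; D means the last 3 symbols are `110`. Only D accepts. On a mismatch, fall back to the longest proper suffix that is still a prefix of `110`.
A 4-state machine:
       0  1 
>  A   A  B 
   B   A  C 
   C   D  C 
 * D   A  B 
(> = start, * = accepting)

start=A; accept=D; A-0->A; A-1->B; B-0->A; B-1->C; C-0->D; C-1->C; D-0->A; D-1->B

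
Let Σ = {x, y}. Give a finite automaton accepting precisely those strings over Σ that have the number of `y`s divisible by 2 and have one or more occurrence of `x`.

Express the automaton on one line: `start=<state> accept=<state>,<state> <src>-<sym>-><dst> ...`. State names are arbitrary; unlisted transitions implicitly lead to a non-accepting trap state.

start=q0 accept=q1 q0-x->q1 q0-y->q2 q1-x->q1 q1-y->q3 q2-x->q3 q2-y->q0 q3-x->q3 q3-y->q1

Run two small machines in parallel and take their product. One (2 states) tracks the count of `y`s modulo 2; the other (3 states) tracks the count of `x`s, saturating at 2. Each combined state is a pair, one component from each; accept when both components accept. Minimizing collapses redundant product states.
        x   y  
>  q0   q1  q2 
 * q1   q1  q3 
   q2   q3  q0 
   q3   q3  q1 
(> = start, * = accepting)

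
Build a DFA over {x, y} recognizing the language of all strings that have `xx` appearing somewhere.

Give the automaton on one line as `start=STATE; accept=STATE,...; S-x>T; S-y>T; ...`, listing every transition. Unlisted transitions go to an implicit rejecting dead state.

Track how much of `xx` has been matched so far: state q0 is no progress, q2 is the absorbing accept state reached once `xx` has occurred. Intermediate states record partial matches; on a mismatch, fall back to the longest reusable overlap.
3 states suffice.
        x   y  
>  q0   q1  q0 
   q1   q2  q0 
 * q2   q2  q2 
(> = start, * = accepting)

start=q0; accept=q2; q0-x>q1; q0-y>q0; q1-x>q2; q1-y>q0; q2-x>q2; q2-y>q2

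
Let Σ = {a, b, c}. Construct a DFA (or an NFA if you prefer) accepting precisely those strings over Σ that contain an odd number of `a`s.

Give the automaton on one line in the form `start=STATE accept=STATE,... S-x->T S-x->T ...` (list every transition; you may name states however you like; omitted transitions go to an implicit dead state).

The only thing that matters is how many `a`s have appeared, reduced mod 2. Use one state per residue: S0 for 0, …, S1 for 1. Reading `a` moves to the next residue; anything else stays put. S1 is accepting.
A 2-state machine:
        a   b   c  
>  S0   S1  S0  S0 
 * S1   S0  S1  S1 
(> = start, * = accepting)

start=S0 accept=S1 S0-a->S1 S0-b->S0 S0-c->S0 S1-a->S0 S1-b->S1 S1-c->S1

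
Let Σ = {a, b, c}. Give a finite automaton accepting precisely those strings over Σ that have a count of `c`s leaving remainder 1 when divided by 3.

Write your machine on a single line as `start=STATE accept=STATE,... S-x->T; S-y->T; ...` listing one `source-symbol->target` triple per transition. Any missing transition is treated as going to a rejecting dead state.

Keep the running count of `c`s modulo 3: each `c` advances along the cycle q0 → q1 → q2 → q0 while other symbols loop. Accept at q1.
With 3 states:
        a   b   c  
>  q0   q0  q0  q1 
 * q1   q1  q1  q2 
   q2   q2  q2  q0 
(> = start, * = accepting)

start=q0; accept=q1; q0-a->q0; q0-b->q0; q0-c->q1; q1-a->q1; q1-b->q1; q1-c->q2; q2-a->q2; q2-b->q2; q2-c->q0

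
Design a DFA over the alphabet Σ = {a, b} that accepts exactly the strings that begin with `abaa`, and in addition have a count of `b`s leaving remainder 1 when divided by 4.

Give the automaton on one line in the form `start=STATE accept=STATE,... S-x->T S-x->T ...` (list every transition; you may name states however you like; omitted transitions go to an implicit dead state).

start=S0 accept=S5 S0-a->S1 S0-b->S2 S1-a->S2 S1-b->S3 S2-a->S2 S2-b->S2 S3-a->S4 S3-b->S2 S4-a->S5 S4-b->S2 S5-a->S5 S5-b->S6 S6-a->S6 S6-b->S7 S7-a->S7 S7-b->S8 S8-a->S8 S8-b->S5

Handle the two conditions separately and then intersect. One (6 states) tracks whether the input so far still matches the prefix `abaa`; the other (4 states) tracks the count of `b`s modulo 4. Each combined state is a pair, one component from each; accept when both components accept. Minimizing collapses redundant product states.
        a   b  
>  S0   S1  S2 
   S1   S2  S3 
   S2   S2  S2 
   S3   S4  S2 
   S4   S5  S2 
 * S5   S5  S6 
   S6   S6  S7 
   S7   S7  S8 
   S8   S8  S5 
(> = start, * = accepting)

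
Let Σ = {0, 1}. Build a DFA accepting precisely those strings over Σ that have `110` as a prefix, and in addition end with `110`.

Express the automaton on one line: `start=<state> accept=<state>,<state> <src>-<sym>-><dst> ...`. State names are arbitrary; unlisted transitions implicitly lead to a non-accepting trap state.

Run two small machines in parallel and take their product. The first has 5 states tracking whether the input so far still matches the prefix `110`; the second has 4 states tracking how much of the suffix `110` has currently been matched. A product state is a pair (one from each), accepting exactly when both do. After merging equivalent states the machine shrinks.
With 8 states:
       0  1 
>  A   B  C 
   B   B  B 
   C   B  D 
   D   E  B 
 * E   F  G 
   F   F  G 
   G   F  H 
   H   E  H 
(> = start, * = accepting)

start=A accept=E A-0->B A-1->C B-0->B B-1->B C-0->B C-1->D D-0->E D-1->B E-0->F E-1->G F-0->F F-1->G G-0->F G-1->H H-0->E H-1->H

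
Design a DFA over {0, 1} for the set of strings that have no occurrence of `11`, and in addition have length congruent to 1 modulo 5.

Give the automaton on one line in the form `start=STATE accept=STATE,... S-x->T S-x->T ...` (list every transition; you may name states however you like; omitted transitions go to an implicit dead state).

start=S0 accept=S1,S2 S0-0->S1 S0-1->S2 S1-0->S3 S1-1->S4 S2-0->S3 S2-1->S5 S3-0->S6 S3-1->S7 S4-0->S6 S4-1->S8 S5-0->S8 S5-1->S8 S6-0->S9 S6-1->S10 S7-0->S9 S7-1->S11 S8-0->S11 S8-1->S11 S9-0->S0 S9-1->S12 S10-0->S0 S10-1->S13 S11-0->S13 S11-1->S13 S12-0->S1 S12-1->S14 S13-0->S14 S13-1->S14 S14-0->S5 S14-1->S5

Handle the two conditions separately and then intersect. One (3 states) tracks partial matches of the forbidden pattern `11`; the other (5 states) tracks the input length modulo 5. Each combined state is a pair, one component from each; accept when both components accept.
          0    1  
>  S0     S1   S2 
 * S1     S3   S4 
 * S2     S3   S5 
   S3     S6   S7 
   S4     S6   S8 
   S5     S8   S8 
   S6     S9  S10 
   S7     S9  S11 
   S8    S11  S11 
   S9     S0  S12 
   S10    S0  S13 
   S11   S13  S13 
   S12    S1  S14 
   S13   S14  S14 
   S14    S5   S5 
(> = start, * = accepting)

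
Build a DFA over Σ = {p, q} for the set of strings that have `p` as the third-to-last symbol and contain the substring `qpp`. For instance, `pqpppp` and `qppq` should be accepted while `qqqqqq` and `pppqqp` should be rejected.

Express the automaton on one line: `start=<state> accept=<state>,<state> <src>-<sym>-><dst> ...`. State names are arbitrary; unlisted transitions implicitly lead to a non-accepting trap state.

Handle the two conditions separately and then intersect. One (15 states) tracks the last 3 symbols read; the other (4 states) tracks whether and how much of `qpp` has been seen. Each combined state is a pair, one component from each; accept when both components accept. After merging equivalent states the machine shrinks.
An 11-state machine:
          p    q  
>  S0     S0   S1 
   S1     S2   S1 
   S2     S3   S1 
   S3     S4   S5 
 * S4     S4   S5 
 * S5     S6   S7 
 * S6     S3   S8 
 * S7     S9  S10 
   S8     S6   S7 
   S9     S3   S8 
   S10    S9  S10 
(> = start, * = accepting)

start=S0 accept=S4,S5,S6,S7 S0-p->S0 S0-q->S1 S1-p->S2 S1-q->S1 S2-p->S3 S2-q->S1 S3-p->S4 S3-q->S5 S4-p->S4 S4-q->S5 S5-p->S6 S5-q->S7 S6-p->S3 S6-q->S8 S7-p->S9 S7-q->S10 S8-p->S6 S8-q->S7 S9-p->S3 S9-q->S8 S10-p->S9 S10-q->S10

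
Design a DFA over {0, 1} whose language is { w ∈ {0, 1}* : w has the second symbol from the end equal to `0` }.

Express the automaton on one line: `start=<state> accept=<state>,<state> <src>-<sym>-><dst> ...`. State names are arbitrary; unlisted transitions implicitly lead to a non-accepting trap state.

A DFA must remember the last 2 symbols (since which symbol is second-to-last isn't known until the input ends). Use one state per possible window of the last ≤2 symbols; accept from those whose window starts with `0`.
A 7-state machine:
        0   1  
>  q0   q1  q2 
   q1   q3  q4 
   q2   q5  q6 
 * q3   q3  q4 
 * q4   q5  q6 
   q5   q3  q4 
   q6   q5  q6 
(> = start, * = accepting)

start=q0 accept=q3,q4 q0-0->q1 q0-1->q2 q1-0->q3 q1-1->q4 q2-0->q5 q2-1->q6 q3-0->q3 q3-1->q4 q4-0->q5 q4-1->q6 q5-0->q3 q5-1->q4 q6-0->q5 q6-1->q6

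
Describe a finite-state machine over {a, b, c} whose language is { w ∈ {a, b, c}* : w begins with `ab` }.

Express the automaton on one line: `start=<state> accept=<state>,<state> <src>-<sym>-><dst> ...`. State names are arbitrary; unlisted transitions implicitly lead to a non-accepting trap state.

Walk along `ab` while the input agrees: from s0 take `a` to s1, and so on. Any deviation drops to the rejecting sink s3. Once s2 is reached the prefix is confirmed and every continuation is accepted.
A 4-state machine:
        a   b   c  
>  s0   s1  s3  s3 
   s1   s3  s2  s3 
 * s2   s2  s2  s2 
   s3   s3  s3  s3 
(> = start, * = accepting)

start=s0 accept=s2 s0-a->s1 s0-b->s3 s0-c->s3 s1-a->s3 s1-b->s2 s1-c->s3 s2-a->s2 s2-b->s2 s2-c->s2 s3-a->s3 s3-b->s3 s3-c->s3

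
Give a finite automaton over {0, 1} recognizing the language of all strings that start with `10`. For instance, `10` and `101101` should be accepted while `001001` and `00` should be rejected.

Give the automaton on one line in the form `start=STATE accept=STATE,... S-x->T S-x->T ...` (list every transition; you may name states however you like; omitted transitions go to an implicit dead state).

start=S0 accept=S2 S0-0->S3 S0-1->S1 S1-0->S2 S1-1->S3 S2-0->S2 S2-1->S2 S3-0->S3 S3-1->S3

Check the first 2 symbols one by one: S0 through S1 record how many have matched `10` so far; any wrong symbol goes to the dead state S3. After all 2 match we enter the accepting sink S2.
With 4 states:
        0   1  
>  S0   S3  S1 
   S1   S2  S3 
 * S2   S2  S2 
   S3   S3  S3 
(> = start, * = accepting)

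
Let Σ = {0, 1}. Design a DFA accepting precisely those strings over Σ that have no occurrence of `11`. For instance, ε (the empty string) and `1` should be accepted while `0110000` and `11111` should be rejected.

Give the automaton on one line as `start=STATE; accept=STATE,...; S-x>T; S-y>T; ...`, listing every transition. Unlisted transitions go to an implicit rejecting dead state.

Track partial matches of the forbidden pattern `11`. State S2 is a dead state reached once `11` has occurred; every other state accepts. S0 means no part of `11` is currently matched.
        0   1  
>* S0   S0  S1 
 * S1   S0  S2 
   S2   S2  S2 
(> = start, * = accepting)

start=S0; accept=S0,S1; S0-0>S0; S0-1>S1; S1-0>S0; S1-1>S2; S2-0>S2; S2-1>S2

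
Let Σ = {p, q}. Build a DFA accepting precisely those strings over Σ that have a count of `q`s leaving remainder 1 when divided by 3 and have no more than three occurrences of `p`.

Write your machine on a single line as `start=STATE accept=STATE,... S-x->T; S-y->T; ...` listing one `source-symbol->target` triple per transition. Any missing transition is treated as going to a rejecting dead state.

Build one automaton per condition and run them in lockstep. The first has 3 states tracking the count of `q`s modulo 3; the second has 5 states tracking the count of `p`s, saturating at 4. A product state is a pair (one from each), accepting exactly when both do.
A 15-state machine:
       p  q 
>  A   B  C 
   B   D  E 
 * C   E  F 
   D   G  H 
 * E   H  I 
   F   I  A 
   G   J  K 
 * H   K  L 
   I   L  B 
   J   J  M 
 * K   M  N 
   L   N  D 
   M   M  O 
   N   O  G 
   O   O  J 
(> = start, * = accepting)

start=A; accept=C,E,H,K; A-p->B; A-q->C; B-p->D; B-q->E; C-p->E; C-q->F; D-p->G; D-q->H; E-p->H; E-q->I; F-p->I; F-q->A; G-p->J; G-q->K; H-p->K; H-q->L; I-p->L; I-q->B; J-p->J; J-q->M; K-p->M; K-q->N; L-p->N; L-q->D; M-p->M; M-q->O; N-p->O; N-q->G; O-p->O; O-q->J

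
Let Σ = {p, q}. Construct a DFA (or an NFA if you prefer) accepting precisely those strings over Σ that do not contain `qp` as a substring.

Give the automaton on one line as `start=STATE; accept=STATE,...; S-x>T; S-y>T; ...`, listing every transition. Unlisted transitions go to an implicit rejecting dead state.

start=A; accept=A,B; A-p>A; A-q>B; B-p>C; B-q>B; C-p>C; C-q>C

Track partial matches of the forbidden pattern `qp`. State C is a dead state reached once `qp` has occurred; every other state accepts. A means no part of `qp` is currently matched.
       p  q 
>* A   A  B 
 * B   C  B 
   C   C  C 
(> = start, * = accepting)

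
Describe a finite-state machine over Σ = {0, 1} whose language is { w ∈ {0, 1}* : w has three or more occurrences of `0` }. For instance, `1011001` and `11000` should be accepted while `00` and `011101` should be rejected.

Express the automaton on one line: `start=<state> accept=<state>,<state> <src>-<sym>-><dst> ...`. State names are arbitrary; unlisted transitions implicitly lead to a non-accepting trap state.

Count `0`s, saturating at 4: states q0 through q3 mean 0 through 3 `0`s seen; q4 means more than 3. Each `0` increments (capped at q4); other symbols loop. Accept from {q3, q4}.
A 5-state machine:
        0   1  
>  q0   q1  q0 
   q1   q2  q1 
   q2   q3  q2 
 * q3   q4  q3 
 * q4   q4  q4 
(> = start, * = accepting)

start=q0 accept=q3,q4 q0-0->q1 q0-1->q0 q1-0->q2 q1-1->q1 q2-0->q3 q2-1->q2 q3-0->q4 q3-1->q3 q4-0->q4 q4-1->q4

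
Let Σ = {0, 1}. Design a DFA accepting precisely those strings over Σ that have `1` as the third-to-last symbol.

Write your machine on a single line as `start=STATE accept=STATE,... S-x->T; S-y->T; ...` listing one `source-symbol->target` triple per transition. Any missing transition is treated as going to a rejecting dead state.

start=s0; accept=s11,s12,s13,s14; s0-0->s1; s0-1->s2; s1-0->s3; s1-1->s4; s2-0->s5; s2-1->s6; s3-0->s7; s3-1->s8; s4-0->s9; s4-1->s10; s5-0->s11; s5-1->s12; s6-0->s13; s6-1->s14; s7-0->s7; s7-1->s8; s8-0->s9; s8-1->s10; s9-0->s11; s9-1->s12; s10-0->s13; s10-1->s14; s11-0->s7; s11-1->s8; s12-0->s9; s12-1->s10; s13-0->s11; s13-1->s12; s14-0->s13; s14-1->s14

A DFA must remember the last 3 symbols (since which symbol is third-to-last isn't known until the input ends). Use one state per possible window of the last ≤3 symbols; accept from those whose window starts with `1`.
With 15 states:
          0    1  
>  s0     s1   s2 
   s1     s3   s4 
   s2     s5   s6 
   s3     s7   s8 
   s4     s9  s10 
   s5    s11  s12 
   s6    s13  s14 
   s7     s7   s8 
   s8     s9  s10 
   s9    s11  s12 
   s10   s13  s14 
 * s11    s7   s8 
 * s12    s9  s10 
 * s13   s11  s12 
 * s14   s13  s14 
(> = start, * = accepting)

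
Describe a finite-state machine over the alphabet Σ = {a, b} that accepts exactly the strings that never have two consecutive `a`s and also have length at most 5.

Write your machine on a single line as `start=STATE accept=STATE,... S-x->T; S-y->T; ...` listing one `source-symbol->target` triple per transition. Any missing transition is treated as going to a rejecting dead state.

Handle the two conditions separately and then intersect. One (3 states) tracks partial matches of the forbidden pattern `aa`; the other (7 states) tracks the input length, saturating at 6. Each combined state is a pair, one component from each; accept when both components accept. After merging equivalent states the machine shrinks.
With 11 states:
          a    b  
>* S0     S1   S2 
 * S1     S3   S4 
 * S2     S5   S4 
   S3     S3   S3 
 * S4     S6   S7 
 * S5     S3   S7 
 * S6     S3   S8 
 * S7     S9   S8 
 * S8    S10  S10 
 * S9     S3  S10 
 * S10    S3   S3 
(> = start, * = accepting)

start=S0; accept=S0,S1,S2,S4,S5,S6,S7,S8,S9,S10; S0-a->S1; S0-b->S2; S1-a->S3; S1-b->S4; S2-a->S5; S2-b->S4; S3-a->S3; S3-b->S3; S4-a->S6; S4-b->S7; S5-a->S3; S5-b->S7; S6-a->S3; S6-b->S8; S7-a->S9; S7-b->S8; S8-a->S10; S8-b->S10; S9-a->S3; S9-b->S10; S10-a->S3; S10-b->S3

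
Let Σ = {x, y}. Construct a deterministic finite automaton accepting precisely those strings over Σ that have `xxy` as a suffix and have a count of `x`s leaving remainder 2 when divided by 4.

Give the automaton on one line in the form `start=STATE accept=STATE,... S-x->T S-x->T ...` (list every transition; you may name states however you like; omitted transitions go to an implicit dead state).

start=q0 accept=q5 q0-x->q1 q0-y->q0 q1-x->q2 q1-y->q3 q2-x->q4 q2-y->q5 q3-x->q6 q3-y->q3 q4-x->q0 q4-y->q4 q5-x->q4 q5-y->q6 q6-x->q4 q6-y->q6

Build one automaton per condition and run them in lockstep. One (4 states) tracks how much of the suffix `xxy` has currently been matched; the other (4 states) tracks the count of `x`s modulo 4. Each combined state is a pair, one component from each; accept when both components accept. Minimizing collapses redundant product states.
7 states suffice.
        x   y  
>  q0   q1  q0 
   q1   q2  q3 
   q2   q4  q5 
   q3   q6  q3 
   q4   q0  q4 
 * q5   q4  q6 
   q6   q4  q6 
(> = start, * = accepting)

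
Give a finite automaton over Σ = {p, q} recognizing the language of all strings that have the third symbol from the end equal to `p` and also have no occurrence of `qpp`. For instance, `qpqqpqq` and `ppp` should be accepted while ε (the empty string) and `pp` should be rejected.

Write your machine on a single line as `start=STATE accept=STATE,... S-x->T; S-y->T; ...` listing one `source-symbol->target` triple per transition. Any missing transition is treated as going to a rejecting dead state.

Build one automaton per condition and run them in lockstep. The first has 15 states tracking the last 3 symbols read; the second has 4 states tracking partial matches of the forbidden pattern `qpp`. A product state is a pair (one from each), accepting exactly when both do. After merging equivalent states the machine shrinks.
11 states suffice.
       p  q 
>  A   B  C 
   B   D  E 
   C   F  C 
   D   G  H 
   E   I  J 
   F   K  E 
 * G   G  H 
 * H   I  J 
 * I   K  E 
 * J   F  C 
   K   K  K 
(> = start, * = accepting)

start=A; accept=G,H,I,J; A-p->B; A-q->C; B-p->D; B-q->E; C-p->F; C-q->C; D-p->G; D-q->H; E-p->I; E-q->J; F-p->K; F-q->E; G-p->G; G-q->H; H-p->I; H-q->J; I-p->K; I-q->E; J-p->F; J-q->C; K-p->K; K-q->K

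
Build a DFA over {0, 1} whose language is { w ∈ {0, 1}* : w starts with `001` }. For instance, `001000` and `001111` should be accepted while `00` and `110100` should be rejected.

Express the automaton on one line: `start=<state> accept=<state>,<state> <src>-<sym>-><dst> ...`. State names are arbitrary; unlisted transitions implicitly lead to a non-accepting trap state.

start=A accept=D A-0->B A-1->E B-0->C B-1->E C-0->E C-1->D D-0->D D-1->D E-0->E E-1->E

Check the first 3 symbols one by one: A through C record how many have matched `001` so far; any wrong symbol goes to the dead state E. After all 3 match we enter the accepting sink D.
       0  1 
>  A   B  E 
   B   C  E 
   C   E  D 
 * D   D  D 
   E   E  E 
(> = start, * = accepting)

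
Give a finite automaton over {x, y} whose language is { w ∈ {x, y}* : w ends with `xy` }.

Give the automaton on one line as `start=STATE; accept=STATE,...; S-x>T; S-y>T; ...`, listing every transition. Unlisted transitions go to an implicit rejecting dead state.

Let each state record the length of the longest suffix of the input read so far that is also a prefix of `xy`. q1 means the last symbol is `x`; q2 means the last 2 symbols are `xy`. Accept only at q2, where the string currently ends in `xy`.
3 states suffice.
        x   y  
>  q0   q1  q0 
   q1   q1  q2 
 * q2   q1  q0 
(> = start, * = accepting)

start=q0; accept=q2; q0-x>q1; q0-y>q0; q1-x>q1; q1-y>q2; q2-x>q1; q2-y>q0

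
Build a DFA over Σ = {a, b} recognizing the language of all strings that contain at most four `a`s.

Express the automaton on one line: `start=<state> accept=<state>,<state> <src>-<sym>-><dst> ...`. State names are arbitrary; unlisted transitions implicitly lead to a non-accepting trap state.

Only the number of `a`s matters, and only up to 5. Make a chain s0 → s1 → s2 → s3 → s4 → s5 advanced by each `a` (with s5 absorbing); every other symbol self-loops. The accepting set is {s0, s1, s2, s3, s4}.
6 states suffice.
        a   b  
>* s0   s1  s0 
 * s1   s2  s1 
 * s2   s3  s2 
 * s3   s4  s3 
 * s4   s5  s4 
   s5   s5  s5 
(> = start, * = accepting)

start=s0 accept=s0,s1,s2,s3,s4 s0-a->s1 s0-b->s0 s1-a->s2 s1-b->s1 s2-a->s3 s2-b->s2 s3-a->s4 s3-b->s3 s4-a->s5 s4-b->s4 s5-a->s5 s5-b->s5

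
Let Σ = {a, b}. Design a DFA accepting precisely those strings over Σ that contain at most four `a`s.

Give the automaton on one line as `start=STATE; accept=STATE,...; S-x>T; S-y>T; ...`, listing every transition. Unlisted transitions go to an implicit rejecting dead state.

Count `a`s, saturating at 5: states q0 through q4 mean 0 through 4 `a`s seen; q5 means more than 4. Each `a` increments (capped at q5); other symbols loop. Accept from {q0, q1, q2, q3, q4}.
        a   b  
>* q0   q1  q0 
 * q1   q2  q1 
 * q2   q3  q2 
 * q3   q4  q3 
 * q4   q5  q4 
   q5   q5  q5 
(> = start, * = accepting)

start=q0; accept=q0,q1,q2,q3,q4; q0-a>q1; q0-b>q0; q1-a>q2; q1-b>q1; q2-a>q3; q2-b>q2; q3-a>q4; q3-b>q3; q4-a>q5; q4-b>q4; q5-a>q5; q5-b>q5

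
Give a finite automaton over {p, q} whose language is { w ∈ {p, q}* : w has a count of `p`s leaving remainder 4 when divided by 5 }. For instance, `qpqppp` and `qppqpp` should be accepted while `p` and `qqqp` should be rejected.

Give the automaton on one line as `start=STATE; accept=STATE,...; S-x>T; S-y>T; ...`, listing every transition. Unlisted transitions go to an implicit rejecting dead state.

start=s0; accept=s4; s0-p>s1; s0-q>s0; s1-p>s2; s1-q>s1; s2-p>s3; s2-q>s2; s3-p>s4; s3-q>s3; s4-p>s0; s4-q>s4

The only thing that matters is how many `p`s have appeared, reduced mod 5. Use one state per residue: s0 for 0, …, s4 for 4. Reading `p` moves to the next residue; anything else stays put. s4 is accepting.
A 5-state machine:
        p   q  
>  s0   s1  s0 
   s1   s2  s1 
   s2   s3  s2 
   s3   s4  s3 
 * s4   s0  s4 
(> = start, * = accepting)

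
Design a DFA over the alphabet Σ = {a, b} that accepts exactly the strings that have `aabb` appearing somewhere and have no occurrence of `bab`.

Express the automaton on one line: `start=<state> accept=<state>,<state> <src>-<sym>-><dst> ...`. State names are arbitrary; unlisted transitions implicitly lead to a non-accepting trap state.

start=S0 accept=S7,S9,S11 S0-a->S1 S0-b->S2 S1-a->S3 S1-b->S2 S2-a->S4 S2-b->S2 S3-a->S3 S3-b->S5 S4-a->S3 S4-b->S6 S5-a->S4 S5-b->S7 S6-a->S8 S6-b->S6 S7-a->S9 S7-b->S7 S8-a->S10 S8-b->S6 S9-a->S11 S9-b->S12 S10-a->S10 S10-b->S13 S11-a->S11 S11-b->S7 S12-a->S12 S12-b->S12 S13-a->S8 S13-b->S12

Build one automaton per condition and run them in lockstep. One (5 states) tracks whether and how much of `aabb` has been seen; the other (4 states) tracks partial matches of the forbidden pattern `bab`. Each combined state is a pair, one component from each; accept when both components accept.
A 14-state machine:
          a    b  
>  S0     S1   S2 
   S1     S3   S2 
   S2     S4   S2 
   S3     S3   S5 
   S4     S3   S6 
   S5     S4   S7 
   S6     S8   S6 
 * S7     S9   S7 
   S8    S10   S6 
 * S9    S11  S12 
   S10   S10  S13 
 * S11   S11   S7 
   S12   S12  S12 
   S13    S8  S12 
(> = start, * = accepting)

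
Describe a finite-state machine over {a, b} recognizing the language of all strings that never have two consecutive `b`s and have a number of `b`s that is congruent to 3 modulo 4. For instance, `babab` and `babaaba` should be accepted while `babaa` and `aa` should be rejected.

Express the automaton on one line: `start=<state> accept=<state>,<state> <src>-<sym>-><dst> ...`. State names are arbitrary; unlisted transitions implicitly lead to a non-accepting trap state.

start=q0 accept=q8,q10 q0-a->q0 q0-b->q1 q1-a->q2 q1-b->q3 q2-a->q2 q2-b->q4 q3-a->q3 q3-b->q5 q4-a->q6 q4-b->q5 q5-a->q5 q5-b->q7 q6-a->q6 q6-b->q8 q7-a->q7 q7-b->q9 q8-a->q10 q8-b->q7 q9-a->q9 q9-b->q3 q10-a->q10 q10-b->q11 q11-a->q0 q11-b->q9

Run two small machines in parallel and take their product. One (3 states) tracks partial matches of the forbidden pattern `bb`; the other (4 states) tracks the count of `b`s modulo 4. Each combined state is a pair, one component from each; accept when both components accept.
          a    b  
>  q0     q0   q1 
   q1     q2   q3 
   q2     q2   q4 
   q3     q3   q5 
   q4     q6   q5 
   q5     q5   q7 
   q6     q6   q8 
   q7     q7   q9 
 * q8    q10   q7 
   q9     q9   q3 
 * q10   q10  q11 
   q11    q0   q9 
(> = start, * = accepting)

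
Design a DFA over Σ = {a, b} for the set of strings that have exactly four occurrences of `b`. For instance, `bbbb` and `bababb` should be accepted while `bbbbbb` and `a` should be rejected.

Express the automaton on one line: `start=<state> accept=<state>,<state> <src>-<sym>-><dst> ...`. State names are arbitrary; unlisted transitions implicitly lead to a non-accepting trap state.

start=s0 accept=s4 s0-a->s0 s0-b->s1 s1-a->s1 s1-b->s2 s2-a->s2 s2-b->s3 s3-a->s3 s3-b->s4 s4-a->s4 s4-b->s5 s5-a->s5 s5-b->s5

Count `b`s, saturating at 5: states s0 through s4 mean 0 through 4 `b`s seen; s5 means more than 4. Each `b` increments (capped at s5); other symbols loop. Accept from {s4}.
        a   b  
>  s0   s0  s1 
   s1   s1  s2 
   s2   s2  s3 
   s3   s3  s4 
 * s4   s4  s5 
   s5   s5  s5 
(> = start, * = accepting)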